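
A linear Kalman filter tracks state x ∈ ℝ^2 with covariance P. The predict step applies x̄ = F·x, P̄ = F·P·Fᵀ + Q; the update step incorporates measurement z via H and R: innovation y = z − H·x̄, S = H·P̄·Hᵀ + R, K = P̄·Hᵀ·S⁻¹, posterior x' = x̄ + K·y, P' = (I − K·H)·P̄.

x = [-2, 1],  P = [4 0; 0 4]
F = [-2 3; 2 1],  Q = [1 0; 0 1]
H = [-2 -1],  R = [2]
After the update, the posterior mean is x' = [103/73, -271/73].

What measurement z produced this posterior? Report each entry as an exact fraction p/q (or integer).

x̄ = F·x = [7, -3]
P̄ = F·P·Fᵀ + Q = [53 -4; -4 21]
S = H·P̄·Hᵀ + R = [219]
K = P̄·Hᵀ·S⁻¹ = [-34/73; -13/219]
x' − x̄ = [-408/73, -52/73] = K·y
y = (KᵀK)⁻¹·Kᵀ·(x' − x̄) = [12]
z = y + H·x̄ = [12] + [-11] = [1]

z = [1]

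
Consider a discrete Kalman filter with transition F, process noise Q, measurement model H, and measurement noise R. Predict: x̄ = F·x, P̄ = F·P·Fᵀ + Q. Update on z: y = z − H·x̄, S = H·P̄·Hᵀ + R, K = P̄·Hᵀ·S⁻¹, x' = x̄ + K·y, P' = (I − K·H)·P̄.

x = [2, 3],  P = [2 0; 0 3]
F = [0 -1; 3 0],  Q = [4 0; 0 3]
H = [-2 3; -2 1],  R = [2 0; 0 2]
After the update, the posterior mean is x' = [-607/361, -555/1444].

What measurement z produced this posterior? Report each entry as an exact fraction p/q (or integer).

x̄ = F·x = [-3, 6]
P̄ = F·P·Fᵀ + Q = [7 0; 0 21]
S = H·P̄·Hᵀ + R = [219 91; 91 51]
K = P̄·Hᵀ·S⁻¹ = [70/361 -224/361; 651/1444 -567/1444]
x' − x̄ = [476/361, -9219/1444] = K·y
y = (KᵀK)⁻¹·Kᵀ·(x' − x̄) = [-22, -9]
z = y + H·x̄ = [-22, -9] + [24, 12] = [2, 3]

z = [2, 3]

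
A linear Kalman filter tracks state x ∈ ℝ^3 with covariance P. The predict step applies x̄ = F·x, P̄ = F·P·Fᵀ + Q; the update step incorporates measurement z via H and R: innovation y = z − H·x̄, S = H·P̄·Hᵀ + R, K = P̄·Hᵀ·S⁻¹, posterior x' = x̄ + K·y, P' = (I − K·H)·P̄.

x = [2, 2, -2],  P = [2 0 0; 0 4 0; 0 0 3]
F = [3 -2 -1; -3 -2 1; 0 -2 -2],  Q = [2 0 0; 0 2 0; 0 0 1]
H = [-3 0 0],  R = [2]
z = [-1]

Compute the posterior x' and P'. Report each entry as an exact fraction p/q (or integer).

x̄ = F·x = [4, -12, 0]
P̄ = F·P·Fᵀ + Q = [39 -5 22; -5 39 10; 22 10 29]
y = z − H·x̄ = [11]
S = H·P̄·Hᵀ + R = [353]
K = P̄·Hᵀ·S⁻¹ = [-117/353; 15/353; -66/353]
x' = x̄ + K·y = [125/353, -4071/353, -726/353]
P' = (I − K·H)·P̄ = [78/353 -10/353 44/353; -10/353 13542/353 4520/353; 44/353 4520/353 5881/353]

x' = [125/353, -4071/353, -726/353]
P' = [78/353 -10/353 44/353; -10/353 13542/353 4520/353; 44/353 4520/353 5881/353]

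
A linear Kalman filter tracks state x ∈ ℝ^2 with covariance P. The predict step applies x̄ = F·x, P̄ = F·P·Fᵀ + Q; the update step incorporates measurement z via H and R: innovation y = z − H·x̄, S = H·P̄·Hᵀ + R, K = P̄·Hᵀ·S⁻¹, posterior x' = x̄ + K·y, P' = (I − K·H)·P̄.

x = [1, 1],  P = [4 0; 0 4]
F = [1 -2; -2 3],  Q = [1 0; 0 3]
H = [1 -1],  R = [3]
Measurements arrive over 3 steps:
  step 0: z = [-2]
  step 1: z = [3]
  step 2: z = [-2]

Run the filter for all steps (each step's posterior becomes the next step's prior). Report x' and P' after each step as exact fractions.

step 0: x̄ = F·x = [-1, 1]
step 0: P̄ = F·P·Fᵀ + Q = [21 -32; -32 55]
step 0: y = z − H·x̄ = [0]
step 0: S = H·P̄·Hᵀ + R = [143]
step 0: K = P̄·Hᵀ·S⁻¹ = [53/143; -87/143]
step 0: x' = x̄ + K·y = [-1, 1]
step 0: P' = (I − K·H)·P̄ = [194/143 35/143; 35/143 296/143]
step 1: x̄ = F·x = [-3, 5]
step 1: P̄ = F·P·Fᵀ + Q = [1381/143 -1919/143; -1919/143 3449/143]
step 1: y = z − H·x̄ = [11]
step 1: S = H·P̄·Hᵀ + R = [827/13]
step 1: K = P̄·Hᵀ·S⁻¹ = [300/827; -488/827]
step 1: x' = x̄ + K·y = [819/827, -1233/827]
step 1: P' = (I − K·H)·P̄ = [11699/9097 1799/9097; 1799/9097 17903/9097]
step 2: x̄ = F·x = [3285/827, -5337/827]
step 2: P̄ = F·P·Fᵀ + Q = [85212/9097 -118223/9097; -118223/9097 213626/9097]
step 2: y = z − H·x̄ = [-10276/827]
step 2: S = H·P̄·Hᵀ + R = [562575/9097]
step 2: K = P̄·Hᵀ·S⁻¹ = [40687/112515; -331849/562575]
step 2: x' = x̄ + K·y = [-58631/112515, 492887/562575]
step 2: P' = (I − K·H)·P̄ = [28811/22503 21994/112515; 21994/112515 1105517/562575]

step 0: x' = [-1, 1], P' = [194/143 35/143; 35/143 296/143]
step 1: x' = [819/827, -1233/827], P' = [11699/9097 1799/9097; 1799/9097 17903/9097]
step 2: x' = [-58631/112515, 492887/562575], P' = [28811/22503 21994/112515; 21994/112515 1105517/562575]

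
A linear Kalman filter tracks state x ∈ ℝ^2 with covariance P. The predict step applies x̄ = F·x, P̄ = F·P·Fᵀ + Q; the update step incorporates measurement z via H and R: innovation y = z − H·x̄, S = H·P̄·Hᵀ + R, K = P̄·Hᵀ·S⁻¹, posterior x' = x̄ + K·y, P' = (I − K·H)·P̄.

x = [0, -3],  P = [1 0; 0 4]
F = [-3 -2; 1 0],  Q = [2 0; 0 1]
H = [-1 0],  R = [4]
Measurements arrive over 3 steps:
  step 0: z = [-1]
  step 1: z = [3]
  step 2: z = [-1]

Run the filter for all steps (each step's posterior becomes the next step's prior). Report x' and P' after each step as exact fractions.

step 0: x̄ = F·x = [6, 0]
step 0: P̄ = F·P·Fᵀ + Q = [27 -3; -3 2]
step 0: y = z − H·x̄ = [5]
step 0: S = H·P̄·Hᵀ + R = [31]
step 0: K = P̄·Hᵀ·S⁻¹ = [-27/31; 3/31]
step 0: x' = x̄ + K·y = [51/31, 15/31]
step 0: P' = (I − K·H)·P̄ = [108/31 -12/31; -12/31 53/31]
step 1: x̄ = F·x = [-183/31, 51/31]
step 1: P̄ = F·P·Fᵀ + Q = [1102/31 -300/31; -300/31 139/31]
step 1: y = z − H·x̄ = [-90/31]
step 1: S = H·P̄·Hᵀ + R = [1226/31]
step 1: K = P̄·Hᵀ·S⁻¹ = [-551/613; 150/613]
step 1: x' = x̄ + K·y = [-2019/613, 573/613]
step 1: P' = (I − K·H)·P̄ = [2204/613 -600/613; -600/613 1297/613]
step 2: x̄ = F·x = [4911/613, -2019/613]
step 2: P̄ = F·P·Fᵀ + Q = [19050/613 -5412/613; -5412/613 2817/613]
step 2: y = z − H·x̄ = [4298/613]
step 2: S = H·P̄·Hᵀ + R = [21502/613]
step 2: K = P̄·Hᵀ·S⁻¹ = [-9525/10751; 2706/10751]
step 2: x' = x̄ + K·y = [19347/10751, -16437/10751]
step 2: P' = (I − K·H)·P̄ = [38100/10751 -10824/10751; -10824/10751 25515/10751]

step 0: x' = [51/31, 15/31], P' = [108/31 -12/31; -12/31 53/31]
step 1: x' = [-2019/613, 573/613], P' = [2204/613 -600/613; -600/613 1297/613]
step 2: x' = [19347/10751, -16437/10751], P' = [38100/10751 -10824/10751; -10824/10751 25515/10751]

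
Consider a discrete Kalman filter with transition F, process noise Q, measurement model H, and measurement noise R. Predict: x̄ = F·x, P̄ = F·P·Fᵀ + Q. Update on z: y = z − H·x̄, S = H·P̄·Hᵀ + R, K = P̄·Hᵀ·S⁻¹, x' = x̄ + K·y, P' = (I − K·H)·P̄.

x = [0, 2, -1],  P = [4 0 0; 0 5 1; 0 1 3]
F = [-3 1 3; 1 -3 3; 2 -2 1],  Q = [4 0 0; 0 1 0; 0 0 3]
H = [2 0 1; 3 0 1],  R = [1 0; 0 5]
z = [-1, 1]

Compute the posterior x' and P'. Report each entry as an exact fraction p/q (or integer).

x̄ = F·x = [-1, -9, -5]
P̄ = F·P·Fᵀ + Q = [78 -6 -30; -6 59 38; -30 38 38]
y = z − H·x̄ = [6, 9]
S = H·P̄·Hᵀ + R = [231 356; 356 565]
K = P̄·Hᵀ·S⁻¹ = [-1434/3779 2268/3779; 7570/3779 -4636/3779; 6082/3779 -4180/3779]
x' = x̄ + K·y = [8029/3779, -30315/3779, -20023/3779]
P' = (I − K·H)·P̄ = [12774/3779 -30750/3779 -26982/3779; -30750/3779 118861/3779 69070/3779; -26982/3779 69070/3779 60046/3779]

x' = [8029/3779, -30315/3779, -20023/3779]
P' = [12774/3779 -30750/3779 -26982/3779; -30750/3779 118861/3779 69070/3779; -26982/3779 69070/3779 60046/3779]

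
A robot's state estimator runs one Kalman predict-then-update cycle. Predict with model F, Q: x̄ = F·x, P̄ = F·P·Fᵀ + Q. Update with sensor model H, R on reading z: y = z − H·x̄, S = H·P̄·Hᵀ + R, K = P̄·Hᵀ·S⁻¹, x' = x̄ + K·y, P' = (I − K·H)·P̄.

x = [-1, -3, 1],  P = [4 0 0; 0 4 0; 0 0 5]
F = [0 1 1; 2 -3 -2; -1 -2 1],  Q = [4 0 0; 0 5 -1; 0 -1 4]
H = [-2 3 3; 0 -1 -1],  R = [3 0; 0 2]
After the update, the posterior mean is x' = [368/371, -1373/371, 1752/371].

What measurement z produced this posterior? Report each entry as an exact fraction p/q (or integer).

x̄ = F·x = [-2, 5, 8]
P̄ = F·P·Fᵀ + Q = [13 -22 -3; -22 77 5; -3 5 29]
S = H·P̄·Hᵀ + R = [1399 -398; -398 118]
K = P̄·Hᵀ·S⁻¹ = [-328/1113 -1741/2226; 88/371 39/371; -394/3339 -2291/3339]
x' − x̄ = [1110/371, -3228/371, -1216/371] = K·y
y = (KᵀK)⁻¹·Kᵀ·(x' − x̄) = [-42, 12]
z = y + H·x̄ = [-42, 12] + [43, -13] = [1, -1]

z = [1, -1]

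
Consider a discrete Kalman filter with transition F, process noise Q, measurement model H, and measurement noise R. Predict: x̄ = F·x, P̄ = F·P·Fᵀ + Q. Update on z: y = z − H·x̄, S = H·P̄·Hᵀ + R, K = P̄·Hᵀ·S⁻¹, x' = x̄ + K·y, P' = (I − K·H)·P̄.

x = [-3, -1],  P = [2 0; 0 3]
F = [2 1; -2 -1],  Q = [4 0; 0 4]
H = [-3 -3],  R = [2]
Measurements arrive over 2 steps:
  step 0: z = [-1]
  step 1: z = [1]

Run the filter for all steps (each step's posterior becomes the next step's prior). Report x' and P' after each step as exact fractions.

step 0: x̄ = F·x = [-7, 7]
step 0: P̄ = F·P·Fᵀ + Q = [15 -11; -11 15]
step 0: y = z − H·x̄ = [-1]
step 0: S = H·P̄·Hᵀ + R = [74]
step 0: K = P̄·Hᵀ·S⁻¹ = [-6/37; -6/37]
step 0: x' = x̄ + K·y = [-253/37, 265/37]
step 0: P' = (I − K·H)·P̄ = [483/37 -479/37; -479/37 483/37]
step 1: x̄ = F·x = [-241/37, 241/37]
step 1: P̄ = F·P·Fᵀ + Q = [647/37 -499/37; -499/37 647/37]
step 1: y = z − H·x̄ = [1]
step 1: S = H·P̄·Hᵀ + R = [74]
step 1: K = P̄·Hᵀ·S⁻¹ = [-6/37; -6/37]
step 1: x' = x̄ + K·y = [-247/37, 235/37]
step 1: P' = (I − K·H)·P̄ = [575/37 -571/37; -571/37 575/37]

step 0: x' = [-253/37, 265/37], P' = [483/37 -479/37; -479/37 483/37]
step 1: x' = [-247/37, 235/37], P' = [575/37 -571/37; -571/37 575/37]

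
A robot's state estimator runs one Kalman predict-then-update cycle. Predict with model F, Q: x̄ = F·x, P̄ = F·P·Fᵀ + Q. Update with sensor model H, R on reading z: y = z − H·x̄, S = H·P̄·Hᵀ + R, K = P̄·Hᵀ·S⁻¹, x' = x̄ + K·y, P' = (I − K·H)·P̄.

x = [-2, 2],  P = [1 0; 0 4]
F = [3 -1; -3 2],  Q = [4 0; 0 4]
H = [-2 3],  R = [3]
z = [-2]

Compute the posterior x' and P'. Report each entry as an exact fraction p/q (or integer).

x̄ = F·x = [-8, 10]
P̄ = F·P·Fᵀ + Q = [17 -17; -17 29]
y = z − H·x̄ = [-48]
S = H·P̄·Hᵀ + R = [536]
K = P̄·Hᵀ·S⁻¹ = [-85/536; 121/536]
x' = x̄ + K·y = [-26/67, -56/67]
P' = (I − K·H)·P̄ = [1887/536 1173/536; 1173/536 903/536]

x' = [-26/67, -56/67]
P' = [1887/536 1173/536; 1173/536 903/536]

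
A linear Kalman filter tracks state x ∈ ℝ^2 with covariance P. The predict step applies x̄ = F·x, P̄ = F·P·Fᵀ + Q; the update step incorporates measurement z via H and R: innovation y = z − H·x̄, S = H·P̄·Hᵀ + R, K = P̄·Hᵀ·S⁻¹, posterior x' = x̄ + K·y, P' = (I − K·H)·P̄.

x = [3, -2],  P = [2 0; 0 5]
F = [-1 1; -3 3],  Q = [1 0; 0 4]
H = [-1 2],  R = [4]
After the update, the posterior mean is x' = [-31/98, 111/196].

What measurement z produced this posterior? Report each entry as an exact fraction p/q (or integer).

x̄ = F·x = [-5, -15]
P̄ = F·P·Fᵀ + Q = [8 21; 21 67]
S = H·P̄·Hᵀ + R = [196]
K = P̄·Hᵀ·S⁻¹ = [17/98; 113/196]
x' − x̄ = [459/98, 3051/196] = K·y
y = (KᵀK)⁻¹·Kᵀ·(x' − x̄) = [27]
z = y + H·x̄ = [27] + [-25] = [2]

z = [2]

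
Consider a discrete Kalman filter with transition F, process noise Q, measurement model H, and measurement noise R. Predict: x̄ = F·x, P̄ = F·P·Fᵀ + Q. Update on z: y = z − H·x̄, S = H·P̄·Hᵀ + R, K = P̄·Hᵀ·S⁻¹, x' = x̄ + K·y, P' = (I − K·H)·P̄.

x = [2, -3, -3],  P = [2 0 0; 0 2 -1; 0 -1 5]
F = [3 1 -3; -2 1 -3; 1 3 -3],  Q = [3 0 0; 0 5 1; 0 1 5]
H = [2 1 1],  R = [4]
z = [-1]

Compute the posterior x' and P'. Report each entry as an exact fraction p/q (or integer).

x̄ = F·x = [12, 2, 2]
P̄ = F·P·Fᵀ + Q = [74 41 69; 41 66 60; 69 60 88]
y = z − H·x̄ = [-29]
S = H·P̄·Hᵀ + R = [1014]
K = P̄·Hᵀ·S⁻¹ = [43/169; 8/39; 11/39]
x' = x̄ + K·y = [781/169, -154/39, -241/39]
P' = (I − K·H)·P̄ = [1412/169 -155/13 -49/13; -155/13 70/3 4/3; -49/13 4/3 22/3]

x' = [781/169, -154/39, -241/39]
P' = [1412/169 -155/13 -49/13; -155/13 70/3 4/3; -49/13 4/3 22/3]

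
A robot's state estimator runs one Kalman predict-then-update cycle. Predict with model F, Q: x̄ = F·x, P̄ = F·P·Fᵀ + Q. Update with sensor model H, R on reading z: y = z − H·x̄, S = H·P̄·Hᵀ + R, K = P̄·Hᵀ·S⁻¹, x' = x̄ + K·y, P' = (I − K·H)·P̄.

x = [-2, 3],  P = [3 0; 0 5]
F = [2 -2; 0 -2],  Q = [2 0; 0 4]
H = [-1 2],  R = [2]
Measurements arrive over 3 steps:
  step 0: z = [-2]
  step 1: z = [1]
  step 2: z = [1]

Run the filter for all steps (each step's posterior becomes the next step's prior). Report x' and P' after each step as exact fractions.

step 0: x' = [-10, -6], P' = [433/13 218/13; 218/13 116/13]
step 1: x' = [3257/2100, 48/35], P' = [6407/1050 96/35; 96/35 12/7]
step 2: x' = [-56455/38434, -6302/19217], P' = [117240/19217 53488/19217; 53488/19217 33524/19217]

step 0: x̄ = F·x = [-10, -6]
step 0: P̄ = F·P·Fᵀ + Q = [34 20; 20 24]
step 0: y = z − H·x̄ = [0]
step 0: S = H·P̄·Hᵀ + R = [52]
step 0: K = P̄·Hᵀ·S⁻¹ = [3/26; 7/13]
step 0: x' = x̄ + K·y = [-10, -6]
step 0: P' = (I − K·H)·P̄ = [433/13 218/13; 218/13 116/13]
step 1: x̄ = F·x = [-8, 12]
step 1: P̄ = F·P·Fᵀ + Q = [478/13 -408/13; -408/13 516/13]
step 1: y = z − H·x̄ = [-31]
step 1: S = H·P̄·Hᵀ + R = [4200/13]
step 1: K = P̄·Hᵀ·S⁻¹ = [-647/2100; 12/35]
step 1: x' = x̄ + K·y = [3257/2100, 48/35]
step 1: P' = (I − K·H)·P̄ = [6407/1050 96/35; 96/35 12/7]
step 2: x̄ = F·x = [377/1050, -96/35]
step 2: P̄ = F·P·Fᵀ + Q = [5944/525 -144/35; -144/35 76/7]
step 2: y = z − H·x̄ = [7187/1050]
step 2: S = H·P̄·Hᵀ + R = [38434/525]
step 2: K = P̄·Hᵀ·S⁻¹ = [-5132/19217; 6780/19217]
step 2: x' = x̄ + K·y = [-56455/38434, -6302/19217]
step 2: P' = (I − K·H)·P̄ = [117240/19217 53488/19217; 53488/19217 33524/19217]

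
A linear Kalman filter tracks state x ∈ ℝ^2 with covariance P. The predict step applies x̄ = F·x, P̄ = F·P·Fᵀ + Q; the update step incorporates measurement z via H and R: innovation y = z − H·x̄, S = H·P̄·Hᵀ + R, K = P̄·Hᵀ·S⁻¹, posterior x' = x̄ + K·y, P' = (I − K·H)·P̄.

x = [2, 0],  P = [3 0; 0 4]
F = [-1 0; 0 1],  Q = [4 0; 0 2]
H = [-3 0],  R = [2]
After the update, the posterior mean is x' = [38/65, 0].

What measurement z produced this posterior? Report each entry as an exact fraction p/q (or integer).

z = [-2]

x̄ = F·x = [-2, 0]
P̄ = F·P·Fᵀ + Q = [7 0; 0 6]
S = H·P̄·Hᵀ + R = [65]
K = P̄·Hᵀ·S⁻¹ = [-21/65; 0]
x' − x̄ = [168/65, 0] = K·y
y = (KᵀK)⁻¹·Kᵀ·(x' − x̄) = [-8]
z = y + H·x̄ = [-8] + [6] = [-2]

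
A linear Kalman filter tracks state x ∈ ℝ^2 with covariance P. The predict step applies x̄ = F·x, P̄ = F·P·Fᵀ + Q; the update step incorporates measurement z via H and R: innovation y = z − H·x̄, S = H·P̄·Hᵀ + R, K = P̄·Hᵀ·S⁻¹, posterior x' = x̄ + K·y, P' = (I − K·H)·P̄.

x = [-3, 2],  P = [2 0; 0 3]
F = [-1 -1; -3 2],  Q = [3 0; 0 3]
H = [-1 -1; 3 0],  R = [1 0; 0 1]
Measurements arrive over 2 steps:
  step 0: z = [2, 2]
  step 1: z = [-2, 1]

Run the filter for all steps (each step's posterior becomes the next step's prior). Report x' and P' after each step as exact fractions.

step 0: x' = [773/1245, -897/415], P' = [136/1245 -44/415; -44/415 891/830]
step 1: x' = [359987/882215, 741271/882215], P' = [95072/882215 -89979/882215; -89979/882215 875628/882215]

step 0: x̄ = F·x = [1, 13]
step 0: P̄ = F·P·Fᵀ + Q = [8 0; 0 33]
step 0: y = z − H·x̄ = [16, -1]
step 0: S = H·P̄·Hᵀ + R = [42 -24; -24 73]
step 0: K = P̄·Hᵀ·S⁻¹ = [-4/1245 136/415; -803/830 -132/415]
step 0: x' = x̄ + K·y = [773/1245, -897/415]
step 0: P' = (I − K·H)·P̄ = [136/1245 -44/415; -44/415 891/830]
step 1: x̄ = F·x = [1918/1245, -2567/415]
step 1: P̄ = F·P·Fᵀ + Q = [9887/2490 -799/415; -799/415 3963/415]
step 1: y = z − H·x̄ = [-8273/1245, -1503/415]
step 1: S = H·P̄·Hᵀ + R = [26567/2490 -5093/830; -5093/830 30491/830]
step 1: K = P̄·Hᵀ·S⁻¹ = [-5093/882215 285216/882215; -785649/882215 -269937/882215]
step 1: x' = x̄ + K·y = [359987/882215, 741271/882215]
step 1: P' = (I − K·H)·P̄ = [95072/882215 -89979/882215; -89979/882215 875628/882215]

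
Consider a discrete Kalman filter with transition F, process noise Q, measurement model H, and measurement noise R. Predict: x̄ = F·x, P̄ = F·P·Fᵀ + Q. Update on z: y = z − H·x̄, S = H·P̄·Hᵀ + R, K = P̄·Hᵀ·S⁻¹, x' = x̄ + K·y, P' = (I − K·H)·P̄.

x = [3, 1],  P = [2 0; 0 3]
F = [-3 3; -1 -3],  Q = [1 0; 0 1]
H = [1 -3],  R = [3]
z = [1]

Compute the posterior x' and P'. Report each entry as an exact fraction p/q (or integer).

x' = [-3869/445, -1449/445]
P' = [8589/445 2754/445; 2754/445 1029/445]

x̄ = F·x = [-6, -6]
P̄ = F·P·Fᵀ + Q = [46 -21; -21 30]
y = z − H·x̄ = [-11]
S = H·P̄·Hᵀ + R = [445]
K = P̄·Hᵀ·S⁻¹ = [109/445; -111/445]
x' = x̄ + K·y = [-3869/445, -1449/445]
P' = (I − K·H)·P̄ = [8589/445 2754/445; 2754/445 1029/445]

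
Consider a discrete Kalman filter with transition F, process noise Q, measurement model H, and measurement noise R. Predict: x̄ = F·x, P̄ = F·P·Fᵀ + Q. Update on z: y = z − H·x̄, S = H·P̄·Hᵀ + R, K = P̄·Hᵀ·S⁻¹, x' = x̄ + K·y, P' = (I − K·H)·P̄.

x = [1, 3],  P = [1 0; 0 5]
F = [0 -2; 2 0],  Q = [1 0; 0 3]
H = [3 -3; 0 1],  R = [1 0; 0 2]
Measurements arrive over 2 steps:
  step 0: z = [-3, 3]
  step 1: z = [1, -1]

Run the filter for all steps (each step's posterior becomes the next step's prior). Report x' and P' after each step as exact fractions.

step 0: x' = [41/34, 1030/459], P' = [105/68 49/34; 49/34 665/459]
step 1: x' = [-90841/88164, -6489/4898], P' = [130115/176328 6537/9796; 6537/9796 3459/4898]

step 0: x̄ = F·x = [-6, 2]
step 0: P̄ = F·P·Fᵀ + Q = [21 0; 0 7]
step 0: y = z − H·x̄ = [21, 1]
step 0: S = H·P̄·Hᵀ + R = [253 -21; -21 9]
step 0: K = P̄·Hᵀ·S⁻¹ = [21/68 49/68; -7/306 665/918]
step 0: x' = x̄ + K·y = [41/34, 1030/459]
step 0: P' = (I − K·H)·P̄ = [105/68 49/34; 49/34 665/459]
step 1: x̄ = F·x = [-2060/459, 41/17]
step 1: P̄ = F·P·Fᵀ + Q = [3119/459 -98/17; -98/17 156/17]
step 1: y = z − H·x̄ = [3320/153, -58/17]
step 1: S = H·P̄·Hᵀ + R = [12674/51 -762/17; -762/17 190/17]
step 1: K = P̄·Hᵀ·S⁻¹ = [12449/58776 6537/19592; -1143/9796 3459/9796]
step 1: x' = x̄ + K·y = [-90841/88164, -6489/4898]
step 1: P' = (I − K·H)·P̄ = [130115/176328 6537/9796; 6537/9796 3459/4898]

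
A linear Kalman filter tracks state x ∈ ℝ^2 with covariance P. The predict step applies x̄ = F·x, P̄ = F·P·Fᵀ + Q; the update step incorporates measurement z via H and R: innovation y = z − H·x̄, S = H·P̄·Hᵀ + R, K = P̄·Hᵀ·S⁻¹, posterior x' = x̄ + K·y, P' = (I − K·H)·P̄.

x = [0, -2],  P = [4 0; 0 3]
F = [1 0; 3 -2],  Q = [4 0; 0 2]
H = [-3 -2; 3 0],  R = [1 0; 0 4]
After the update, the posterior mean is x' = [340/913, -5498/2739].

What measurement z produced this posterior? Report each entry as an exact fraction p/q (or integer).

z = [3, 2]

x̄ = F·x = [0, 4]
P̄ = F·P·Fᵀ + Q = [8 12; 12 50]
S = H·P̄·Hᵀ + R = [417 -144; -144 76]
K = P̄·Hᵀ·S⁻¹ = [-16/913 258/913; -1288/2739 -381/913]
x' − x̄ = [340/913, -16454/2739] = K·y
y = (KᵀK)⁻¹·Kᵀ·(x' − x̄) = [11, 2]
z = y + H·x̄ = [11, 2] + [-8, 0] = [3, 2]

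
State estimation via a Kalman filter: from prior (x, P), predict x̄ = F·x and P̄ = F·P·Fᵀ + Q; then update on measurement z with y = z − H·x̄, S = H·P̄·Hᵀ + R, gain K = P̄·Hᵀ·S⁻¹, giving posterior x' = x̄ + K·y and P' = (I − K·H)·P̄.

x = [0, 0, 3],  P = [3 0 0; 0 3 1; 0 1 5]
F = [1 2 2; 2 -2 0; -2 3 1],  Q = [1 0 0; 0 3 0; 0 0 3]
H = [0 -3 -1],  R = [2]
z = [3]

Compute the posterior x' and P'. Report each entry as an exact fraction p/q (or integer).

x̄ = F·x = [6, 0, 3]
P̄ = F·P·Fᵀ + Q = [44 -10 30; -10 27 -32; 30 -32 53]
y = z − H·x̄ = [6]
S = H·P̄·Hᵀ + R = [106]
K = P̄·Hᵀ·S⁻¹ = [0; -49/106; 43/106]
x' = x̄ + K·y = [6, -147/53, 288/53]
P' = (I − K·H)·P̄ = [44 -10 30; -10 461/106 -1285/106; 30 -1285/106 3769/106]

x' = [6, -147/53, 288/53]
P' = [44 -10 30; -10 461/106 -1285/106; 30 -1285/106 3769/106]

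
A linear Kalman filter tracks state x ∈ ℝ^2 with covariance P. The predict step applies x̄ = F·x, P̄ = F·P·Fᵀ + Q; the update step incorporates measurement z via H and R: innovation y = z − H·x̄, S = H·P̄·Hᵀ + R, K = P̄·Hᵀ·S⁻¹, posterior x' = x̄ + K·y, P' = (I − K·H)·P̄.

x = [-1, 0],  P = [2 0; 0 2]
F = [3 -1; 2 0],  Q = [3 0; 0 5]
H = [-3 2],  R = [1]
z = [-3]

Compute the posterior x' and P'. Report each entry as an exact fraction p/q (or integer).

x' = [3/29, -38/29]
P' = [643/116 471/58; 471/58 352/29]

x̄ = F·x = [-3, -2]
P̄ = F·P·Fᵀ + Q = [23 12; 12 13]
y = z − H·x̄ = [-8]
S = H·P̄·Hᵀ + R = [116]
K = P̄·Hᵀ·S⁻¹ = [-45/116; -5/58]
x' = x̄ + K·y = [3/29, -38/29]
P' = (I − K·H)·P̄ = [643/116 471/58; 471/58 352/29]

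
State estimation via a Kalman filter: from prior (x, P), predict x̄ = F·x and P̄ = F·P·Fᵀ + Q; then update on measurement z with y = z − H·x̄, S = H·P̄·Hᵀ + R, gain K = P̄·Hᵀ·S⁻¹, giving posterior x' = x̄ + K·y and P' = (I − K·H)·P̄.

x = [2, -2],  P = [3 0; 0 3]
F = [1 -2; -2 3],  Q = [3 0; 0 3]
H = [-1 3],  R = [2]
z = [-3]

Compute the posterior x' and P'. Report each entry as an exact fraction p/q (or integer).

x' = [141/271, -235/271]
P' = [828/271 246/271; 246/271 132/271]

x̄ = F·x = [6, -10]
P̄ = F·P·Fᵀ + Q = [18 -24; -24 42]
y = z − H·x̄ = [33]
S = H·P̄·Hᵀ + R = [542]
K = P̄·Hᵀ·S⁻¹ = [-45/271; 75/271]
x' = x̄ + K·y = [141/271, -235/271]
P' = (I − K·H)·P̄ = [828/271 246/271; 246/271 132/271]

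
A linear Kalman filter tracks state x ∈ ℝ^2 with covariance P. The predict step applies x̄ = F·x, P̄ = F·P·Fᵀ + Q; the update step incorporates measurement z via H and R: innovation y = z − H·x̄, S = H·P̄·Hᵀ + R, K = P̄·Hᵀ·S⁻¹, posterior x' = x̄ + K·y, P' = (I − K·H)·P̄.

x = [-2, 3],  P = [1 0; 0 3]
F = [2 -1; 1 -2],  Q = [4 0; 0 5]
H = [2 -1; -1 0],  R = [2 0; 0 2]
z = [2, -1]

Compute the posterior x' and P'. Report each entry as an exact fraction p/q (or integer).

x' = [-17/55, -148/55]
P' = [78/55 142/55; 142/55 353/55]

x̄ = F·x = [-7, -8]
P̄ = F·P·Fᵀ + Q = [11 8; 8 18]
y = z − H·x̄ = [8, -8]
S = H·P̄·Hᵀ + R = [32 -14; -14 13]
K = P̄·Hᵀ·S⁻¹ = [7/55 -39/55; -69/110 -71/55]
x' = x̄ + K·y = [-17/55, -148/55]
P' = (I − K·H)·P̄ = [78/55 142/55; 142/55 353/55]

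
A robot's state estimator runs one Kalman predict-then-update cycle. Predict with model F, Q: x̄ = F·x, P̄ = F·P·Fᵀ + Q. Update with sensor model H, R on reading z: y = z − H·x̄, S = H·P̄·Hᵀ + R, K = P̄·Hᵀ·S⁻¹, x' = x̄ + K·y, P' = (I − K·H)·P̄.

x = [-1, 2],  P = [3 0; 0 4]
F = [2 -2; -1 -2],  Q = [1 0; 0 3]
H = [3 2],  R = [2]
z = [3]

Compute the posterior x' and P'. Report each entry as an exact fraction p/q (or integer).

x̄ = F·x = [-6, -3]
P̄ = F·P·Fᵀ + Q = [29 10; 10 22]
y = z − H·x̄ = [27]
S = H·P̄·Hᵀ + R = [471]
K = P̄·Hᵀ·S⁻¹ = [107/471; 74/471]
x' = x̄ + K·y = [21/157, 195/157]
P' = (I − K·H)·P̄ = [2210/471 -3208/471; -3208/471 4886/471]

x' = [21/157, 195/157]
P' = [2210/471 -3208/471; -3208/471 4886/471]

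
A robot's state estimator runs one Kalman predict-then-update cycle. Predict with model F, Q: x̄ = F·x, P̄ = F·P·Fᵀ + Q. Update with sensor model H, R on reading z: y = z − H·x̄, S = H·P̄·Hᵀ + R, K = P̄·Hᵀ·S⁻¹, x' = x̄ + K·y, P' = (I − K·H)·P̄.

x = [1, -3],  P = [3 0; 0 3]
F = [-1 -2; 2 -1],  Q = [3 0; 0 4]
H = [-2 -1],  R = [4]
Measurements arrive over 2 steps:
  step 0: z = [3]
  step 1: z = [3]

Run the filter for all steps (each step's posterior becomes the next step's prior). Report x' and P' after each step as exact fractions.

step 0: x̄ = F·x = [5, 5]
step 0: P̄ = F·P·Fᵀ + Q = [18 0; 0 19]
step 0: y = z − H·x̄ = [18]
step 0: S = H·P̄·Hᵀ + R = [95]
step 0: K = P̄·Hᵀ·S⁻¹ = [-36/95; -1/5]
step 0: x' = x̄ + K·y = [-173/95, 7/5]
step 0: P' = (I − K·H)·P̄ = [414/95 -36/5; -36/5 76/5]
step 1: x̄ = F·x = [-93/95, -479/95]
step 1: P̄ = F·P·Fᵀ + Q = [3739/95 4112/95; 4112/95 6216/95]
step 1: y = z − H·x̄ = [-4]
step 1: S = H·P̄·Hᵀ + R = [400]
step 1: K = P̄·Hᵀ·S⁻¹ = [-61/200; -19/50]
step 1: x' = x̄ + K·y = [229/950, -1673/475]
step 1: P' = (I − K·H)·P̄ = [4081/1900 -1461/475; -1461/475 3644/475]

step 0: x' = [-173/95, 7/5], P' = [414/95 -36/5; -36/5 76/5]
step 1: x' = [229/950, -1673/475], P' = [4081/1900 -1461/475; -1461/475 3644/475]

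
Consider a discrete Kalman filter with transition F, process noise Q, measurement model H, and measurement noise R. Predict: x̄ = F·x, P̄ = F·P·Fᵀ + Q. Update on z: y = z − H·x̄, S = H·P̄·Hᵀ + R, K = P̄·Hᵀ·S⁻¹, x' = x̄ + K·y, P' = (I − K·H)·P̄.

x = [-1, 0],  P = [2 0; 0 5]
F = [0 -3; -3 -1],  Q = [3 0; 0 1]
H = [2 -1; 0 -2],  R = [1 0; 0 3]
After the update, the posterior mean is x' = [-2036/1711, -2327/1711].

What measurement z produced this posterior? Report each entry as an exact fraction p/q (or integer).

x̄ = F·x = [0, 3]
P̄ = F·P·Fᵀ + Q = [48 15; 15 24]
S = H·P̄·Hᵀ + R = [157 -12; -12 99]
K = P̄·Hᵀ·S⁻¹ = [851/1711 -1246/5133; 2/1711 -2488/5133]
x' − x̄ = [-2036/1711, -7460/1711] = K·y
y = (KᵀK)⁻¹·Kᵀ·(x' − x̄) = [2, 9]
z = y + H·x̄ = [2, 9] + [-3, -6] = [-1, 3]

z = [-1, 3]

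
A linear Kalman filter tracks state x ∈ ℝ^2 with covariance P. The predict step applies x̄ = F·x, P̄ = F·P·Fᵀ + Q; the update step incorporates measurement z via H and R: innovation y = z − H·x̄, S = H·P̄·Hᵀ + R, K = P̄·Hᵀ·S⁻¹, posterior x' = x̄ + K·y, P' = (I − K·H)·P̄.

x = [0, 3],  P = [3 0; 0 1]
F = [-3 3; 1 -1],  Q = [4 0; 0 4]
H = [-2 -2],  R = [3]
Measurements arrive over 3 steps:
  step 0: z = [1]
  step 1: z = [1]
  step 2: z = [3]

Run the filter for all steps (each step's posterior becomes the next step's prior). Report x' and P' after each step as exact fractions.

step 0: x' = [163/99, -193/99], P' = [824/99 -740/99; -740/99 728/99]
step 1: x' = [-63164/51977, 35188/51977], P' = [574508/51977 -518744/51977; -518744/51977 501740/51977]
step 2: x' = [-23387416/11879657, 5842600/11879657], P' = [399218884/35638971 -360547912/35638971; -360547912/35638971 348489220/35638971]

step 0: x̄ = F·x = [9, -3]
step 0: P̄ = F·P·Fᵀ + Q = [40 -12; -12 8]
step 0: y = z − H·x̄ = [13]
step 0: S = H·P̄·Hᵀ + R = [99]
step 0: K = P̄·Hᵀ·S⁻¹ = [-56/99; 8/99]
step 0: x' = x̄ + K·y = [163/99, -193/99]
step 0: P' = (I − K·H)·P̄ = [824/99 -740/99; -740/99 728/99]
step 1: x̄ = F·x = [-356/33, 356/99]
step 1: P̄ = F·P·Fᵀ + Q = [3076/11 -3032/33; -3032/33 3428/99]
step 1: y = z − H·x̄ = [-1325/99]
step 1: S = H·P̄·Hᵀ + R = [51977/99]
step 1: K = P̄·Hᵀ·S⁻¹ = [-37176/51977; 11336/51977]
step 1: x' = x̄ + K·y = [-63164/51977, 35188/51977]
step 1: P' = (I − K·H)·P̄ = [574508/51977 -518744/51977; -518744/51977 501740/51977]
step 2: x̄ = F·x = [295056/51977, -98352/51977]
step 2: P̄ = F·P·Fᵀ + Q = [19231532/51977 -6341208/51977; -6341208/51977 2321644/51977]
step 2: y = z − H·x̄ = [549339/51977]
step 2: S = H·P̄·Hᵀ + R = [35638971/51977]
step 2: K = P̄·Hᵀ·S⁻¹ = [-25780648/35638971; 8039128/35638971]
step 2: x' = x̄ + K·y = [-23387416/11879657, 5842600/11879657]
step 2: P' = (I − K·H)·P̄ = [399218884/35638971 -360547912/35638971; -360547912/35638971 348489220/35638971]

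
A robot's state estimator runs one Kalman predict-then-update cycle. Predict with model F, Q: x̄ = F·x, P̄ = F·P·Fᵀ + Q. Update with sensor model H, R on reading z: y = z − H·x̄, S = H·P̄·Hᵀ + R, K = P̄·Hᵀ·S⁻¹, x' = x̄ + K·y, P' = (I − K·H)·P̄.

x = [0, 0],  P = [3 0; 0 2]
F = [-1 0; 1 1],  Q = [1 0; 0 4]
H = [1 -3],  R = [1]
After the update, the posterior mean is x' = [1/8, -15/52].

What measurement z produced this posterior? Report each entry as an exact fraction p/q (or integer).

z = [1]

x̄ = F·x = [0, 0]
P̄ = F·P·Fᵀ + Q = [4 -3; -3 9]
S = H·P̄·Hᵀ + R = [104]
K = P̄·Hᵀ·S⁻¹ = [1/8; -15/52]
x' − x̄ = [1/8, -15/52] = K·y
y = (KᵀK)⁻¹·Kᵀ·(x' − x̄) = [1]
z = y + H·x̄ = [1] + [0] = [1]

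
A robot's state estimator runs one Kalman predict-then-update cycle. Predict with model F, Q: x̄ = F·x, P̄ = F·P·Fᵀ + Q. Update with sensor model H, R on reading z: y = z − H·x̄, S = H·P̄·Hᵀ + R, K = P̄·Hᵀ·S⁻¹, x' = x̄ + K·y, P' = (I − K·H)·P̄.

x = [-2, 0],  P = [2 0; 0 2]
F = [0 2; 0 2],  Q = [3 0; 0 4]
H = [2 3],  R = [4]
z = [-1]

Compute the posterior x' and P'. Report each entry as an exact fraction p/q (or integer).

x̄ = F·x = [0, 0]
P̄ = F·P·Fᵀ + Q = [11 8; 8 12]
y = z − H·x̄ = [-1]
S = H·P̄·Hᵀ + R = [252]
K = P̄·Hᵀ·S⁻¹ = [23/126; 13/63]
x' = x̄ + K·y = [-23/126, -13/63]
P' = (I − K·H)·P̄ = [164/63 -94/63; -94/63 80/63]

x' = [-23/126, -13/63]
P' = [164/63 -94/63; -94/63 80/63]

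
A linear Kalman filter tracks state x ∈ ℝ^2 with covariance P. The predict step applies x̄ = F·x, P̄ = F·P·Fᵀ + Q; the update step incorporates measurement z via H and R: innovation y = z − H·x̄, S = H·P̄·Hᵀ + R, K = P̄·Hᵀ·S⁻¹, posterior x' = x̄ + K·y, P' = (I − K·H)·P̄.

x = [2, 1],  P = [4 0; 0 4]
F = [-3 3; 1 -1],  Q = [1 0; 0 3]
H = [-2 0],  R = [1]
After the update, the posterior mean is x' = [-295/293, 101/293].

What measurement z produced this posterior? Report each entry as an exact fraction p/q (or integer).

z = [2]

x̄ = F·x = [-3, 1]
P̄ = F·P·Fᵀ + Q = [73 -24; -24 11]
S = H·P̄·Hᵀ + R = [293]
K = P̄·Hᵀ·S⁻¹ = [-146/293; 48/293]
x' − x̄ = [584/293, -192/293] = K·y
y = (KᵀK)⁻¹·Kᵀ·(x' − x̄) = [-4]
z = y + H·x̄ = [-4] + [6] = [2]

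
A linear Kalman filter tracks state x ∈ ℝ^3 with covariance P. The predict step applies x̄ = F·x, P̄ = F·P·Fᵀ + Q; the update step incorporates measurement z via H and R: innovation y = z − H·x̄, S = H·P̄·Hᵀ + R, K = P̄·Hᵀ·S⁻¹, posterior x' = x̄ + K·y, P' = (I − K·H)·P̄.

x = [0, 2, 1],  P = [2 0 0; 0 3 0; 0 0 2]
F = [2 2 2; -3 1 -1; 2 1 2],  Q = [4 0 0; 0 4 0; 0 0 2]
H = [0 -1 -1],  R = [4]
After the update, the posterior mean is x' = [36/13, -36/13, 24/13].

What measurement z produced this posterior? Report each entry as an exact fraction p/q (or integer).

x̄ = F·x = [6, 1, 4]
P̄ = F·P·Fᵀ + Q = [32 -10 22; -10 27 -13; 22 -13 21]
S = H·P̄·Hᵀ + R = [26]
K = P̄·Hᵀ·S⁻¹ = [-6/13; -7/13; -4/13]
x' − x̄ = [-42/13, -49/13, -28/13] = K·y
y = (KᵀK)⁻¹·Kᵀ·(x' − x̄) = [7]
z = y + H·x̄ = [7] + [-5] = [2]

z = [2]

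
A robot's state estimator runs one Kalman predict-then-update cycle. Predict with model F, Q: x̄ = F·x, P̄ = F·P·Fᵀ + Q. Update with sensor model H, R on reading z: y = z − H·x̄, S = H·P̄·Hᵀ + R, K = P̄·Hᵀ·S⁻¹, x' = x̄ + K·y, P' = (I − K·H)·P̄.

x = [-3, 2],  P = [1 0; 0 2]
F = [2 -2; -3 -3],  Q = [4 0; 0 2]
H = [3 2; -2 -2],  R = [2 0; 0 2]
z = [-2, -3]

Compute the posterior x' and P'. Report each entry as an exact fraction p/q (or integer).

x̄ = F·x = [-10, 3]
P̄ = F·P·Fᵀ + Q = [16 6; 6 29]
y = z − H·x̄ = [22, -17]
S = H·P̄·Hᵀ + R = [334 -272; -272 230]
K = P̄·Hᵀ·S⁻¹ = [458/709 406/709; -390/709 -677/709]
x' = x̄ + K·y = [-3916/709, 5056/709]
P' = (I − K·H)·P̄ = [1728/709 -2134/709; -2134/709 2811/709]

x' = [-3916/709, 5056/709]
P' = [1728/709 -2134/709; -2134/709 2811/709]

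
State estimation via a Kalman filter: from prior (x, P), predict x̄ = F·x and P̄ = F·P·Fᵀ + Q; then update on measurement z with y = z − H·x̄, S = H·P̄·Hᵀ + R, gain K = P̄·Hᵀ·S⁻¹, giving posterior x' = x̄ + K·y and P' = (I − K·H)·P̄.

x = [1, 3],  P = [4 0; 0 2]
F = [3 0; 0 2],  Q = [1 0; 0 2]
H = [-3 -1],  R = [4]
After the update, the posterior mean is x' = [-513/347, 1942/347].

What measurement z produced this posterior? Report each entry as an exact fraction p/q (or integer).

x̄ = F·x = [3, 6]
P̄ = F·P·Fᵀ + Q = [37 0; 0 10]
S = H·P̄·Hᵀ + R = [347]
K = P̄·Hᵀ·S⁻¹ = [-111/347; -10/347]
x' − x̄ = [-1554/347, -140/347] = K·y
y = (KᵀK)⁻¹·Kᵀ·(x' − x̄) = [14]
z = y + H·x̄ = [14] + [-15] = [-1]

z = [-1]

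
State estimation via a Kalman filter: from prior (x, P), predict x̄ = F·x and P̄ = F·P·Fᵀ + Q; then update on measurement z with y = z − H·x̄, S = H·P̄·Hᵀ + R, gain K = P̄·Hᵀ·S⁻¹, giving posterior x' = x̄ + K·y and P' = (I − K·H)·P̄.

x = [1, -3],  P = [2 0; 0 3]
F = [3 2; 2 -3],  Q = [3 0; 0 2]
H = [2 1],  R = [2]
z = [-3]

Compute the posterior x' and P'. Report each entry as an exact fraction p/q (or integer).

x̄ = F·x = [-3, 11]
P̄ = F·P·Fᵀ + Q = [33 -6; -6 37]
y = z − H·x̄ = [-8]
S = H·P̄·Hᵀ + R = [147]
K = P̄·Hᵀ·S⁻¹ = [20/49; 25/147]
x' = x̄ + K·y = [-307/49, 1417/147]
P' = (I − K·H)·P̄ = [417/49 -794/49; -794/49 4814/147]

x' = [-307/49, 1417/147]
P' = [417/49 -794/49; -794/49 4814/147]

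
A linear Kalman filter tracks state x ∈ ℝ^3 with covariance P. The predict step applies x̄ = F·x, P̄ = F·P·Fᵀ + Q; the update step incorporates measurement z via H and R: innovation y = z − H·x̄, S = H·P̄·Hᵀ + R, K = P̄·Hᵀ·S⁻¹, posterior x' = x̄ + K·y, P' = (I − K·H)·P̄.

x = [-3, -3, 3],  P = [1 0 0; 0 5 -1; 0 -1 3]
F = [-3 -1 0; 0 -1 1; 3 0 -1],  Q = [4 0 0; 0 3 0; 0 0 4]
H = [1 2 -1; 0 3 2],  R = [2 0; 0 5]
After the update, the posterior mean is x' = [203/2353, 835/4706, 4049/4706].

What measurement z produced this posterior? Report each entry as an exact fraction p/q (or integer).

z = [-1, 3]

x̄ = F·x = [12, 6, -12]
P̄ = F·P·Fᵀ + Q = [18 6 -10; 6 13 -4; -10 -4 16]
S = H·P̄·Hᵀ + R = [148 40; 40 138]
K = P̄·Hᵀ·S⁻¹ = [700/2353 -237/2353; 466/2353 787/4706; -1373/4706 540/2353]
x' − x̄ = [-28033/2353, -27401/4706, 60521/4706] = K·y
y = (KᵀK)⁻¹·Kᵀ·(x' − x̄) = [-37, 9]
z = y + H·x̄ = [-37, 9] + [36, -6] = [-1, 3]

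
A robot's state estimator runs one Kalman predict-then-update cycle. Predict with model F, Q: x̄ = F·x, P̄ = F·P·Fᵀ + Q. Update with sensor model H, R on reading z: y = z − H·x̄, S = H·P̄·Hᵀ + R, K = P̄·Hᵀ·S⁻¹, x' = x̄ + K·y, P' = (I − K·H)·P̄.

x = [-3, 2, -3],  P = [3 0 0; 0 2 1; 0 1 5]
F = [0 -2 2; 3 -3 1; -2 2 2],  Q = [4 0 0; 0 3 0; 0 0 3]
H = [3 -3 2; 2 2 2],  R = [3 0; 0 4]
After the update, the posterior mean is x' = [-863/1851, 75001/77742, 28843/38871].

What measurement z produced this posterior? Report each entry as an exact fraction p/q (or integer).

x̄ = F·x = [-10, -18, 4]
P̄ = F·P·Fᵀ + Q = [24 14 12; 14 47 -24; 12 -24 51]
S = H·P̄·Hᵀ + R = [1026 234; 234 508]
K = P̄·Hᵀ·S⁻¹ = [16/1851 119/617; -7666/38871 2043/8638; 7369/38871 286/4319]
x' − x̄ = [17647/1851, 1474357/77742, -126641/38871] = K·y
y = (KᵀK)⁻¹·Kᵀ·(x' − x̄) = [-35, 51]
z = y + H·x̄ = [-35, 51] + [32, -48] = [-3, 3]

z = [-3, 3]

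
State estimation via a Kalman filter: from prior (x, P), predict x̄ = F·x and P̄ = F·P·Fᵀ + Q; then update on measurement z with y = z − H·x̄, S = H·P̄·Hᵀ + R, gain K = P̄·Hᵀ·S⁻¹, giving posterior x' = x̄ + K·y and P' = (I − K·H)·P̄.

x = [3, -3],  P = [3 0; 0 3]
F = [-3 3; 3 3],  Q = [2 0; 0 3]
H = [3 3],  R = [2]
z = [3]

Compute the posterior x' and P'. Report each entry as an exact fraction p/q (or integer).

x' = [-8766/1019, 9747/1019]
P' = [28840/1019 -28728/1019; -28728/1019 28842/1019]

x̄ = F·x = [-18, 0]
P̄ = F·P·Fᵀ + Q = [56 0; 0 57]
y = z − H·x̄ = [57]
S = H·P̄·Hᵀ + R = [1019]
K = P̄·Hᵀ·S⁻¹ = [168/1019; 171/1019]
x' = x̄ + K·y = [-8766/1019, 9747/1019]
P' = (I − K·H)·P̄ = [28840/1019 -28728/1019; -28728/1019 28842/1019]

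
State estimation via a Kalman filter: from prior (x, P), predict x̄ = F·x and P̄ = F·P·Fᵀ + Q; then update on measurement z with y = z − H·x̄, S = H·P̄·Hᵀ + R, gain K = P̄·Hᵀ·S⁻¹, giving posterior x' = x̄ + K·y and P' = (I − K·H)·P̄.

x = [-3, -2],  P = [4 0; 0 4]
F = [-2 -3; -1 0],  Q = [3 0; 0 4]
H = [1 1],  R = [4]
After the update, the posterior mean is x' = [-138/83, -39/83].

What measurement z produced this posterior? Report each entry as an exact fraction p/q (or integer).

x̄ = F·x = [12, 3]
P̄ = F·P·Fᵀ + Q = [55 8; 8 8]
S = H·P̄·Hᵀ + R = [83]
K = P̄·Hᵀ·S⁻¹ = [63/83; 16/83]
x' − x̄ = [-1134/83, -288/83] = K·y
y = (KᵀK)⁻¹·Kᵀ·(x' − x̄) = [-18]
z = y + H·x̄ = [-18] + [15] = [-3]

z = [-3]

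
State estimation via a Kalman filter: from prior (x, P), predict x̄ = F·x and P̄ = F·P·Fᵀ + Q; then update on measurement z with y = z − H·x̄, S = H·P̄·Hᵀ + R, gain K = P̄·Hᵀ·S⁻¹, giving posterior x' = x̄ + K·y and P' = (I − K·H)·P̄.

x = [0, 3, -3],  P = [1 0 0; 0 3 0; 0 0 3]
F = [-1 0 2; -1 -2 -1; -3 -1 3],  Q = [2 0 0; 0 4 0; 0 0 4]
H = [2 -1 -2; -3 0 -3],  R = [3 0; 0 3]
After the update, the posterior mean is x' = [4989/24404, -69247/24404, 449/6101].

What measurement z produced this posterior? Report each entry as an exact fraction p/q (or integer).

x̄ = F·x = [-6, -3, -12]
P̄ = F·P·Fᵀ + Q = [15 -5 21; -5 20 0; 21 0 43]
S = H·P̄·Hᵀ + R = [107 153; 153 903]
K = P̄·Hᵀ·S⁻¹ = [3401/24404 -3495/24404; -9795/24404 2065/24404; -863/6101 -1151/6101]
x' − x̄ = [151413/24404, 3965/24404, 73661/6101] = K·y
y = (KᵀK)⁻¹·Kᵀ·(x' − x̄) = [-12, -55]
z = y + H·x̄ = [-12, -55] + [15, 54] = [3, -1]

z = [3, -1]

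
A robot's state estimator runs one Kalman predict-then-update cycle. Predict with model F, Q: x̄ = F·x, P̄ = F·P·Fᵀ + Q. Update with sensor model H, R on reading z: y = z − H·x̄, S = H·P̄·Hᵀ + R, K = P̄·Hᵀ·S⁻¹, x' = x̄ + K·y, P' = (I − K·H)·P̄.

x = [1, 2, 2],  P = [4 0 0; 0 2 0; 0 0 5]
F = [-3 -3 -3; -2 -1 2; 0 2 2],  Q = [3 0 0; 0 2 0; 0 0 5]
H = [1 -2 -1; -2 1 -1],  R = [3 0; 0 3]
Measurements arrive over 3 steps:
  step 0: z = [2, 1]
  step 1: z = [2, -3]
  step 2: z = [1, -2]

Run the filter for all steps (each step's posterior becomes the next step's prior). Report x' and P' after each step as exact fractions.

step 0: x̄ = F·x = [-15, 0, 8]
step 0: P̄ = F·P·Fᵀ + Q = [102 0 -42; 0 40 16; -42 16 33]
step 0: y = z − H·x̄ = [25, -21]
step 0: S = H·P̄·Hᵀ + R = [446 -277; -277 284]
step 0: K = P̄·Hᵀ·S⁻¹ = [-1326/16645 -10788/16645; -6872/16645 -5296/16645; -3943/16645 81/16645]
step 0: x' = x̄ + K·y = [-56277/16645, -60584/16645, 32884/16645]
step 0: P' = (I − K·H)·P̄ = [141078/16645 131616/16645 -118176/16645; 131616/16645 133192/16645 -114152/16645; -118176/16645 -114152/16645 121957/16645]
step 1: x̄ = F·x = [251931/16645, 238906/16645, -11080/3329]
step 1: P̄ = F·P·Fᵀ + Q = [1803162/16645 2041302/16645 -48342/3329; 2041302/16645 3147102/16645 -12124/3329; -48342/3329 -12124/3329 38121/3329]
step 1: y = z − H·x̄ = [203771/16645, 159621/16645]
step 1: S = H·P̄·Hᵀ + R = [6707842/16645 194257/16645; 194257/16645 1589482/16645]
step 1: K = P̄·Hᵀ·S⁻¹ = [-59715144/212761757 -169835268/212761757; -130041150/212761757 -101215382/212761757; -831163/16366289 2492403/16366289]
step 1: x' = x̄ + K·y = [860546247/212761757, 491159186/212761757, -40746138/16366289]
step 1: P' = (I − K·H)·P̄ = [2235831018/212761757 2125710894/212761757 -141265026/16366289; 2125710894/212761757 2154536662/212761757 -137941460/16366289; -141265026/16366289 -137941460/16366289 137111383/16366289]
step 2: x̄ = F·x = [-189693609/16366289, -3271651268/212761757, -77081216/212761757]
step 2: P̄ = F·P·Fᵀ + Q = [2240161890/16366289 2591924862/16366289 -295279494/16366289; 2591924862/16366289 49020538364/212761757 -1922821592/212761757; -295279494/16366289 -1922821592/212761757 2465835509/212761757]
step 2: y = z − H·x̄ = [-3941605078/212761757, -2162987296/212761757]
step 2: S = H·P̄·Hᵀ + R = [93514266458/212761757 8894210657/212761757; 8894210657/212761757 22324094096/212761757]
step 2: K = P̄·Hᵀ·S⁻¹ = [-915576671616/3146734527289 -2554517044836/3146734527289; -1954082079128/3146734527289 -1539741694778/3146734527289; -1358999449/32440562137 5320331279/32440562137]
step 2: x' = x̄ + K·y = [6459473804463/3146734527289, 3466993199260/3146734527289, -40663923522/32440562137]
step 2: P' = (I − K·H)·P̄ = [33894253602354/3146734527289 32255313229134/3146734527289 -287315905578/32440562137; 32255313229134/3146734527289 32669653613484/3146734527289 -280636574850/32440562137; -287315905578/32440562137 -280636574850/32440562137 278034242469/32440562137]

step 0: x' = [-56277/16645, -60584/16645, 32884/16645], P' = [141078/16645 131616/16645 -118176/16645; 131616/16645 133192/16645 -114152/16645; -118176/16645 -114152/16645 121957/16645]
step 1: x' = [860546247/212761757, 491159186/212761757, -40746138/16366289], P' = [2235831018/212761757 2125710894/212761757 -141265026/16366289; 2125710894/212761757 2154536662/212761757 -137941460/16366289; -141265026/16366289 -137941460/16366289 137111383/16366289]
step 2: x' = [6459473804463/3146734527289, 3466993199260/3146734527289, -40663923522/32440562137], P' = [33894253602354/3146734527289 32255313229134/3146734527289 -287315905578/32440562137; 32255313229134/3146734527289 32669653613484/3146734527289 -280636574850/32440562137; -287315905578/32440562137 -280636574850/32440562137 278034242469/32440562137]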